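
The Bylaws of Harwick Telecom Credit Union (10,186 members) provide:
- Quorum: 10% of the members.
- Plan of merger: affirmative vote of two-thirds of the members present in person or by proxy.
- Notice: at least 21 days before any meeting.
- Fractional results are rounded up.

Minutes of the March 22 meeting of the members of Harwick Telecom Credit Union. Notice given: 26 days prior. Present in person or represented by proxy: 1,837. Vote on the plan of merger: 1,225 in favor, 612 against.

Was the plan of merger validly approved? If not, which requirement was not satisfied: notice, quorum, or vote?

Valid — all requirements satisfied.

Notice: 26 days given; 21 required. Satisfied.
Quorum: 10% of 10,186 = 1,018.60, rounded up to 1,019; 1,837 present. Satisfied.
Vote: requires two-thirds of those present (1,837); 2/3 of 1837 = 1224.67, rounded up to 1225, so 1,225 needed; 1,225 in favor. Satisfied.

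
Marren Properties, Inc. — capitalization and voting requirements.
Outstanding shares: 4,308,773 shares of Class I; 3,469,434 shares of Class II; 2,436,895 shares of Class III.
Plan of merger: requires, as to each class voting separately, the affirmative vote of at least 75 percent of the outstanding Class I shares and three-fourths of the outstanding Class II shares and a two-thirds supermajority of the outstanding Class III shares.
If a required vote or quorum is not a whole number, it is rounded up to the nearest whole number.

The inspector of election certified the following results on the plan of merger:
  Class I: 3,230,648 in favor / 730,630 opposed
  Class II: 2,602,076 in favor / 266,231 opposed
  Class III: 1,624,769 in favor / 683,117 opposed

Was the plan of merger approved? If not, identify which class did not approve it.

Class I: 3/4 of 4308773 = 3231579.75, rounded up to 3231580; 3,231,580 required, 3,230,648 in favor — not approved.
Class II: 3/4 of 3469434 = 2602075.50, rounded up to 2602076; 2,602,076 required, 2,602,076 in favor — approved.
Class III: 2/3 of 2436895 = 1624596.67, rounded up to 1624597; 1,624,597 required, 1,624,769 in favor — approved.

Not approved — the Class I shares did not give the required vote.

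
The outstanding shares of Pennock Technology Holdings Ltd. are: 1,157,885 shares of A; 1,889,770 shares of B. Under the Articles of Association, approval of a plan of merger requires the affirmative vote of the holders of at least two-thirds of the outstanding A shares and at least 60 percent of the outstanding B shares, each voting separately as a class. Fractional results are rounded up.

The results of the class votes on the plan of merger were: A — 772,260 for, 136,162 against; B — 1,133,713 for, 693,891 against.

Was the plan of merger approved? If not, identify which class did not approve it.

Not approved — the B shares did not give the required vote.

A: 2/3 of 1157885 = 771923.33, rounded up to 771924; 771,924 required, 772,260 in favor — approved.
B: 3/5 of 1889770 = 1133862; 1,133,862 required, 1,133,713 in favor — not approved.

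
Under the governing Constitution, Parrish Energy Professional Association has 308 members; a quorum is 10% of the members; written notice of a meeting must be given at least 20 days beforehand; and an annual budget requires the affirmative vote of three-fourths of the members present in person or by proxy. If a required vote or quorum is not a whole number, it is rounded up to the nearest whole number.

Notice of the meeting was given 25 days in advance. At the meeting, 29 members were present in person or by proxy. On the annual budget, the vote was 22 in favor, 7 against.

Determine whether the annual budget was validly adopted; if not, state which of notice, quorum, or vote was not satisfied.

Invalid — quorum requirement not satisfied.

Notice: 25 days given; 20 required. Satisfied.
Quorum: 10% of 308 = 30.80, rounded up to 31; 29 present. Not satisfied.
Vote: requires three-fourths of those present (29); 3/4 of 29 = 21.75, rounded up to 22, so 22 needed; 22 in favor. Satisfied.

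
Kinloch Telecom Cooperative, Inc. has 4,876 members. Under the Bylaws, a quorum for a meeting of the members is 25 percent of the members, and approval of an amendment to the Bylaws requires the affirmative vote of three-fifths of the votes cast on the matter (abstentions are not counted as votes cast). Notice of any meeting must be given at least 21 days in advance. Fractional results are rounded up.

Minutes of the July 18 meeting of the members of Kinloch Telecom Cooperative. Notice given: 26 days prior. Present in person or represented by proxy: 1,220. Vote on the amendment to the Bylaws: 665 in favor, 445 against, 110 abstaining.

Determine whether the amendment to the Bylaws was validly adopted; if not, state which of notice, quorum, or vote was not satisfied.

Notice: 26 days given; 21 required. Satisfied.
Quorum: 25% of 4,876 = 1,219; 1,220 present. Satisfied.
Vote: requires three-fifths of the votes cast (1,220 − 110 abstaining = 1,110); 3/5 of 1110 = 666, so 666 needed; 665 in favor. Not satisfied.

Invalid — vote requirement not satisfied.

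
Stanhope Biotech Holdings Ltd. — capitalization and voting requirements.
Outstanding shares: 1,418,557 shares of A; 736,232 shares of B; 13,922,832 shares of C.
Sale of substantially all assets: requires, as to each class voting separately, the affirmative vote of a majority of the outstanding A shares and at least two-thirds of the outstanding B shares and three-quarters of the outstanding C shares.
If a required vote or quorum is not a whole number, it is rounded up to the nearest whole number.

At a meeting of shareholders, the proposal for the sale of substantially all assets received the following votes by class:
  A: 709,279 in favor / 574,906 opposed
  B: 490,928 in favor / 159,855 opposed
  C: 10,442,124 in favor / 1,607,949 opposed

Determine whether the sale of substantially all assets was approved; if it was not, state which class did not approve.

Approved — every class gave the required vote.

A: a majority of 1418557 is 709279; 709,279 required, 709,279 in favor — approved.
B: 2/3 of 736232 = 490821.33, rounded up to 490822; 490,822 required, 490,928 in favor — approved.
C: 3/4 of 13922832 = 10442124; 10,442,124 required, 10,442,124 in favor — approved.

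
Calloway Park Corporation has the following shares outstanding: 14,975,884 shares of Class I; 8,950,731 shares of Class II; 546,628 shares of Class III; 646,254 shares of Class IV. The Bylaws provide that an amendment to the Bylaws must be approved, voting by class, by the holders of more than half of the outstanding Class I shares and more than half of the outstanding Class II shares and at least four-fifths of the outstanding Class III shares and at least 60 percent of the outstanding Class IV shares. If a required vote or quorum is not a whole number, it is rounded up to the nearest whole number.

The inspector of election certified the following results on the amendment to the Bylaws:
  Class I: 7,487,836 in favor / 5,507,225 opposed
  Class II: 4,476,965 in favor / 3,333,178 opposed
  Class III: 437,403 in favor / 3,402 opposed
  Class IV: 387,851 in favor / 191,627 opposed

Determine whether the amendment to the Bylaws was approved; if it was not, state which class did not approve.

Class I: a majority of 14975884 is 7487943; 7,487,943 required, 7,487,836 in favor — not approved.
Class II: a majority of 8950731 is 4475366; 4,475,366 required, 4,476,965 in favor — approved.
Class III: 4/5 of 546628 = 437302.40, rounded up to 437303; 437,303 required, 437,403 in favor — approved.
Class IV: 3/5 of 646254 = 387752.40, rounded up to 387753; 387,753 required, 387,851 in favor — approved.

Not approved — the Class I shares did not give the required vote.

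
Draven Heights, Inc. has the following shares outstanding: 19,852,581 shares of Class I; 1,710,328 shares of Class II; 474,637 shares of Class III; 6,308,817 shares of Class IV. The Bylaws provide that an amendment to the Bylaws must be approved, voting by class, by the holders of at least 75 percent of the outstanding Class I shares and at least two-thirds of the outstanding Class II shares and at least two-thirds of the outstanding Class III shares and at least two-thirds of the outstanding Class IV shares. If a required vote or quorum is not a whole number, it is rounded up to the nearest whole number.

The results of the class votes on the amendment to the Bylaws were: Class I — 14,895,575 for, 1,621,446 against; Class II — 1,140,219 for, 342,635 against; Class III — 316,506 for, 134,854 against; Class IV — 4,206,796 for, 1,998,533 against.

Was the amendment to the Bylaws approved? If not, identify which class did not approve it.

Class I: 3/4 of 19852581 = 14889435.75, rounded up to 14889436; 14,889,436 required, 14,895,575 in favor — approved.
Class II: 2/3 of 1710328 = 1140218.67, rounded up to 1140219; 1,140,219 required, 1,140,219 in favor — approved.
Class III: 2/3 of 474637 = 316424.67, rounded up to 316425; 316,425 required, 316,506 in favor — approved.
Class IV: 2/3 of 6308817 = 4205878; 4,205,878 required, 4,206,796 in favor — approved.

Approved — every class gave the required vote.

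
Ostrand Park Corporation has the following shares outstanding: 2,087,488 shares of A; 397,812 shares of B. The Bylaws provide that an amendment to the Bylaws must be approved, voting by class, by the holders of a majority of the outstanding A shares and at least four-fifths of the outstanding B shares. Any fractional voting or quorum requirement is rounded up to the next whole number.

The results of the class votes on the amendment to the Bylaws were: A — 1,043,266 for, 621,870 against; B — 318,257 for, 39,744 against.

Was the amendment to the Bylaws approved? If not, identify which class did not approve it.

A: a majority of 2087488 is 1043745; 1,043,745 required, 1,043,266 in favor — not approved.
B: 4/5 of 397812 = 318249.60, rounded up to 318250; 318,250 required, 318,257 in favor — approved.

Not approved — the A shares did not give the required vote.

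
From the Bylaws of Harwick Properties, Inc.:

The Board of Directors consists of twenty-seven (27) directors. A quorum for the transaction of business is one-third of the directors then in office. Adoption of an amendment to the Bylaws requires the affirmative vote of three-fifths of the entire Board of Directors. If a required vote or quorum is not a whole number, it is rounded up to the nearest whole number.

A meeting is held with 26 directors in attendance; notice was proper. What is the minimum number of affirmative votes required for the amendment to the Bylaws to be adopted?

The amendment to the Bylaws requires three-fifths of the entire Board of Directors (27).
3/5 of 27 = 16.20, rounded up to 17.

17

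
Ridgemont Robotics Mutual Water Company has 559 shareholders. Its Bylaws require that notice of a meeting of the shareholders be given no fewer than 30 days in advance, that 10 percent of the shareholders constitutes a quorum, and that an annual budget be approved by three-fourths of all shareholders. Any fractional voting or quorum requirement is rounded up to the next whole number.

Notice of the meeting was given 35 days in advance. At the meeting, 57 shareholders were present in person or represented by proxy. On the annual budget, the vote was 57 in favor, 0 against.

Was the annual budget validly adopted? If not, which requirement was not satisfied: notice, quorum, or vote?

Notice: 35 days given; 30 required. Satisfied.
Quorum: 10% of 559 = 55.90, rounded up to 56; 57 present. Satisfied.
Vote: requires three-fourths of all shareholders (559); 3/4 of 559 = 419.25, rounded up to 420, so 420 needed; 57 in favor. Not satisfied.

Invalid — vote requirement not satisfied.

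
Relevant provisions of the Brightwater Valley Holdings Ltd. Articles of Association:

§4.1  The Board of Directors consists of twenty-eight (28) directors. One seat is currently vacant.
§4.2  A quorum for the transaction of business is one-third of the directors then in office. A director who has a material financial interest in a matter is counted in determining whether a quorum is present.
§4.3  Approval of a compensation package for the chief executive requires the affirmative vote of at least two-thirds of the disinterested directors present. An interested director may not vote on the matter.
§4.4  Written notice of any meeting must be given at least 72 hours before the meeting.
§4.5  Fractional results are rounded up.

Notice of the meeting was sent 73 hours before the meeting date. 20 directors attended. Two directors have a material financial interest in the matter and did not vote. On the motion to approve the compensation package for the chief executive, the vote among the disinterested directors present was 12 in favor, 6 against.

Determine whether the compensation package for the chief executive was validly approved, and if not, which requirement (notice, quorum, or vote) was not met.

Valid — all requirements satisfied.

Notice: 73 hours given; 72 required (73 ≥ 72). Satisfied.
Quorum: 20 present (interested directors count toward quorum); quorum is 9. Satisfied.
Vote: the compensation package for the chief executive requires two-thirds of the disinterested directors present (20 − 2 = 18). 2/3 of 18 = 12, so 12 affirmative votes are needed; 12 voted in favor. Satisfied.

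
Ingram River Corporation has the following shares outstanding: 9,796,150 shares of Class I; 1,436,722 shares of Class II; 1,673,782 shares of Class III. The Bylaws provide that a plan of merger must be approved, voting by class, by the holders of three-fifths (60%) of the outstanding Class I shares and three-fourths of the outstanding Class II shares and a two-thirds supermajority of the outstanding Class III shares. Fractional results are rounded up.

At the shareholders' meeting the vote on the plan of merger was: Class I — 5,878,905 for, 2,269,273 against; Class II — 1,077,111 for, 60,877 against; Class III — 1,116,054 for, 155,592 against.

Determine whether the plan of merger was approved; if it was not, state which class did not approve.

Not approved — the Class II shares did not give the required vote.

Class I: 3/5 of 9796150 = 5877690; 5,877,690 required, 5,878,905 in favor — approved.
Class II: 3/4 of 1436722 = 1077541.50, rounded up to 1077542; 1,077,542 required, 1,077,111 in favor — not approved.
Class III: 2/3 of 1673782 = 1115854.67, rounded up to 1115855; 1,115,855 required, 1,116,054 in favor — approved.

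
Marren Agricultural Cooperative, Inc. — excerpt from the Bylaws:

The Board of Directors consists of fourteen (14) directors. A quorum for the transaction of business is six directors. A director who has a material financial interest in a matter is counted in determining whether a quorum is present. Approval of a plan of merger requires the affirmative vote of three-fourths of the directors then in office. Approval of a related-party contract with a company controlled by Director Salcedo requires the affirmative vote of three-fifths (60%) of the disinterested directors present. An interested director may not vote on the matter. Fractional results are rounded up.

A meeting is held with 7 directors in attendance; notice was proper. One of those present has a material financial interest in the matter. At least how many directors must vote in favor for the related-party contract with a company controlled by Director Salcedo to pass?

4

The related-party contract with a company controlled by Director Salcedo requires three-fifths of the disinterested directors present (7 − 1 = 6).
3/5 of 6 = 3.60, rounded up to 4.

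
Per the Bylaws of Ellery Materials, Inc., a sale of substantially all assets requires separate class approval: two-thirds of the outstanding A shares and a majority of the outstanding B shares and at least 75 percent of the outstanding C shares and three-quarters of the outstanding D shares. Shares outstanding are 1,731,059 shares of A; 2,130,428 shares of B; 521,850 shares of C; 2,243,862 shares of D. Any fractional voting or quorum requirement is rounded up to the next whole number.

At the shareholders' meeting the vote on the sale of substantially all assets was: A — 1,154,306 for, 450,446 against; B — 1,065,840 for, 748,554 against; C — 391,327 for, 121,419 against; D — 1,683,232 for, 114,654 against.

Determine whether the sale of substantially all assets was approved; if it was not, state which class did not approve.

Not approved — the C shares did not give the required vote.

A: 2/3 of 1731059 = 1154039.33, rounded up to 1154040; 1,154,040 required, 1,154,306 in favor — approved.
B: a majority of 2130428 is 1065215; 1,065,215 required, 1,065,840 in favor — approved.
C: 3/4 of 521850 = 391387.50, rounded up to 391388; 391,388 required, 391,327 in favor — not approved.
D: 3/4 of 2243862 = 1682896.50, rounded up to 1682897; 1,682,897 required, 1,683,232 in favor — approved.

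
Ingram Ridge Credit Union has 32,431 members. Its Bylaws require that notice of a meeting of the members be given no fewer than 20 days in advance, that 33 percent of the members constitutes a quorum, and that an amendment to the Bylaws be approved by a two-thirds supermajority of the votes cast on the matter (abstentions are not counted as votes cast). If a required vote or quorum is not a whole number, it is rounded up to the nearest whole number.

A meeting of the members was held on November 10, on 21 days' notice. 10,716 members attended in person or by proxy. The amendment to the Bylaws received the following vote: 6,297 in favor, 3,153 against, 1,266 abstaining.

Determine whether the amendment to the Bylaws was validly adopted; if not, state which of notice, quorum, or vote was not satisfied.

Invalid — vote requirement not satisfied.

Notice: 21 days given; 20 required. Satisfied.
Quorum: 33% of 32,431 = 10,702.23, rounded up to 10,703; 10,716 present. Satisfied.
Vote: requires two-thirds of the votes cast (10,716 − 1,266 abstaining = 9,450); 2/3 of 9450 = 6300, so 6,300 needed; 6,297 in favor. Not satisfied.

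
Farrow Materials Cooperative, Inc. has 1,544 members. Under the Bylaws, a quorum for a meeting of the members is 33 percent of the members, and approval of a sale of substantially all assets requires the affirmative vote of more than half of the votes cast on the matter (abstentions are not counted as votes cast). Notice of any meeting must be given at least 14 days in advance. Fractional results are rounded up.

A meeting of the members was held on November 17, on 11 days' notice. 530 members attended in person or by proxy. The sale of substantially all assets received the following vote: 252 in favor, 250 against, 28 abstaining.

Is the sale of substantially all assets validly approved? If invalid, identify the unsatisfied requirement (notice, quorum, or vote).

Notice: 11 days given; 14 required. Not satisfied.
Quorum: 33% of 1,544 = 509.52, rounded up to 510; 530 present. Satisfied.
Vote: requires a majority of the votes cast (530 − 28 abstaining = 502); a majority of 502 is 252, so 252 needed; 252 in favor. Satisfied.

Invalid — notice requirement not satisfied.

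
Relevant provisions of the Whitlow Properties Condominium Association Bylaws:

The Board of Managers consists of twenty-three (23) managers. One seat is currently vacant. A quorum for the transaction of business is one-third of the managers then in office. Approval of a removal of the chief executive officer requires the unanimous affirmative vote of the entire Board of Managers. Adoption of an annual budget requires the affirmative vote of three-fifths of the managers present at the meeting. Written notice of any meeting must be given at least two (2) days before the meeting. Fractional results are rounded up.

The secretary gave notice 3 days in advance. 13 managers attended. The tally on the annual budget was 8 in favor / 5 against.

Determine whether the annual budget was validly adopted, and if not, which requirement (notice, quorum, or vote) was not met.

Notice: 3 days given; 2 required (3 ≥ 2). Satisfied.
Quorum: 13 present; quorum is 8. Satisfied.
Vote: the annual budget requires three-fifths of the managers present (13). 3/5 of 13 = 7.80, rounded up to 8, so 8 affirmative votes are needed; 8 voted in favor. Satisfied.

Valid — all requirements satisfied.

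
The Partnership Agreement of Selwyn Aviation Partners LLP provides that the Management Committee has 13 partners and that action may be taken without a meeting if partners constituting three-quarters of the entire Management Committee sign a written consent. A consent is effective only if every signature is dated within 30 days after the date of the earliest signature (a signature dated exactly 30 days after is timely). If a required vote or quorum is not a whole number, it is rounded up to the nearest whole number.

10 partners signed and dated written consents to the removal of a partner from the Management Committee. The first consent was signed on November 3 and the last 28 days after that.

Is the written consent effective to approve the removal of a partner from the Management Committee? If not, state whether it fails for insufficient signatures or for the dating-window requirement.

Effective — both the signature and dating-window requirements are satisfied.

Signatures required: three-quarters of 13 — 3/4 of 13 = 9.75, rounded up to 10, so 10 needed; 10 signed. Sufficient.
Dating window: the latest signature is 28 days after the earliest; the limit is 30 days. Within the window.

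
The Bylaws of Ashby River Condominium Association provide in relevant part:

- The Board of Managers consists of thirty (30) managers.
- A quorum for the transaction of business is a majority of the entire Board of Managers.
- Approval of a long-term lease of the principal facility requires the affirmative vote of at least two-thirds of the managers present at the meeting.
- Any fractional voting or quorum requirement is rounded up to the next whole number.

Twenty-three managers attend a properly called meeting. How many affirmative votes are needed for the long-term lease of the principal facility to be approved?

The long-term lease of the principal facility requires two-thirds of the managers present (23).
2/3 of 23 = 15.33, rounded up to 16.

16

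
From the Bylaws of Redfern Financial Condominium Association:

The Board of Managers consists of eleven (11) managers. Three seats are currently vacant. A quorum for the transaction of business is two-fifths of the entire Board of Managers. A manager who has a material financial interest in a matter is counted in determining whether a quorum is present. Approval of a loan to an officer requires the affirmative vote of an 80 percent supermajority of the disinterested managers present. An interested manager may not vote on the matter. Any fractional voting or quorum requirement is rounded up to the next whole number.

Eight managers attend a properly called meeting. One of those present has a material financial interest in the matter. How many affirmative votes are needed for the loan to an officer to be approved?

The loan to an officer requires four-fifths of the disinterested managers present (8 − 1 = 7).
4/5 of 7 = 5.60, rounded up to 6.

6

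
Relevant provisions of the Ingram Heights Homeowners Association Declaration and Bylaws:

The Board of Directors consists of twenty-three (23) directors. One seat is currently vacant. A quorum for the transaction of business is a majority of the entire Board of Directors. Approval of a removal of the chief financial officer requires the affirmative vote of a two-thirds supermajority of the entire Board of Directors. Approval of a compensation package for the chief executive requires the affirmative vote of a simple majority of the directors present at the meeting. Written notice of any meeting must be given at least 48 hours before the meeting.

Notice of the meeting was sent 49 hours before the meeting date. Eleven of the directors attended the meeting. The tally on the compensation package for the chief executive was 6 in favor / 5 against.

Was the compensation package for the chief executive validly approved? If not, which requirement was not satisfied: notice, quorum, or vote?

Invalid — quorum requirement not satisfied.

Notice: 49 hours given; 48 required (49 ≥ 48). Satisfied.
Quorum: 11 present; quorum is 12. Not satisfied.
Vote: the compensation package for the chief executive requires a majority of the directors present (11). A majority of 11 is 6, so 6 affirmative votes are needed; 6 voted in favor. Satisfied. (Moot — without a quorum no business can be validly transacted.)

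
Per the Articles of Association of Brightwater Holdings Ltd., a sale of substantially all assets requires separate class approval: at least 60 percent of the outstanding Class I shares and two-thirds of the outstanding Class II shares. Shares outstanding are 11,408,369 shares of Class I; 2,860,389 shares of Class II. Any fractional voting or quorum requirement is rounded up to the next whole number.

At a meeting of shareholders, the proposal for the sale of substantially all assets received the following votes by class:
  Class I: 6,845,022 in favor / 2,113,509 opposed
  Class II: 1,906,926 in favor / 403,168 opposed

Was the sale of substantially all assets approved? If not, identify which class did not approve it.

Class I: 3/5 of 11408369 = 6845021.40, rounded up to 6845022; 6,845,022 required, 6,845,022 in favor — approved.
Class II: 2/3 of 2860389 = 1906926; 1,906,926 required, 1,906,926 in favor — approved.

Approved — every class gave the required vote.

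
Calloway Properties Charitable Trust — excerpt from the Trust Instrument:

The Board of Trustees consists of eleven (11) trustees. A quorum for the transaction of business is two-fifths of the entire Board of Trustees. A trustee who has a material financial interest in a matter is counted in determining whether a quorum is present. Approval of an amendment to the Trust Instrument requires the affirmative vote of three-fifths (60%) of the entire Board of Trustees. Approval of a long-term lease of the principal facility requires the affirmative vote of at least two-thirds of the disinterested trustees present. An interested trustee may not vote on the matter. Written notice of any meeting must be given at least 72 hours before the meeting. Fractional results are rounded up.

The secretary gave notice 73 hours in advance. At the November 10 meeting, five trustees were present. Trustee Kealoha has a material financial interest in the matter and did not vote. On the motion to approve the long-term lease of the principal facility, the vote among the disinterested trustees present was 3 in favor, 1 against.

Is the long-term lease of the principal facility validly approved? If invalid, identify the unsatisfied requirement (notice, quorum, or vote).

Notice: 73 hours given; 72 required (73 ≥ 72). Satisfied.
Quorum: 5 present (interested trustees count toward quorum); quorum is 5. Satisfied.
Vote: the long-term lease of the principal facility requires two-thirds of the disinterested trustees present (5 − 1 = 4). 2/3 of 4 = 2.67, rounded up to 3, so 3 affirmative votes are needed; 3 voted in favor. Satisfied.

Valid — all requirements satisfied.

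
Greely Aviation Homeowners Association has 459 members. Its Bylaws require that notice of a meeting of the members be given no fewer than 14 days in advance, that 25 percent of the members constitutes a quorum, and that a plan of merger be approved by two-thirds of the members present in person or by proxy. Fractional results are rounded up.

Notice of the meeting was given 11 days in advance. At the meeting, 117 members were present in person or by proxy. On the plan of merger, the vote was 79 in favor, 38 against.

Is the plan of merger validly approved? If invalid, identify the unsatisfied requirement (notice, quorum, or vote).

Invalid — notice requirement not satisfied.

Notice: 11 days given; 14 required. Not satisfied.
Quorum: 25% of 459 = 114.75, rounded up to 115; 117 present. Satisfied.
Vote: requires two-thirds of those present (117); 2/3 of 117 = 78, so 78 needed; 79 in favor. Satisfied.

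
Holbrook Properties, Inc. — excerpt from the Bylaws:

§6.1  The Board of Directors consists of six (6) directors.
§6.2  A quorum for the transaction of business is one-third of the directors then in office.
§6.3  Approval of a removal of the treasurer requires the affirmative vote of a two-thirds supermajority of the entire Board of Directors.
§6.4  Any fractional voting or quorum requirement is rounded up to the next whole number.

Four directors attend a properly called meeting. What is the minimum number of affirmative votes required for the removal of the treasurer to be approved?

The removal of the treasurer requires two-thirds of the entire Board of Directors (6).
2/3 of 6 = 4.

4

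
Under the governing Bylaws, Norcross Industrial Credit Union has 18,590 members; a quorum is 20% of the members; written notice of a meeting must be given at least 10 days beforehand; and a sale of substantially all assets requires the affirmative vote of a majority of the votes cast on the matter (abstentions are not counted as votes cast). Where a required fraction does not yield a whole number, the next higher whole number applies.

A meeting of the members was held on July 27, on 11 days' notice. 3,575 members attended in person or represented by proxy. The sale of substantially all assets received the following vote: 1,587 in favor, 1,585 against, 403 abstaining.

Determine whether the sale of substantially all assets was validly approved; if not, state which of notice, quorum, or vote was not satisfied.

Invalid — quorum requirement not satisfied.

Notice: 11 days given; 10 required. Satisfied.
Quorum: 20% of 18,590 = 3,718; 3,575 present. Not satisfied.
Vote: requires a majority of the votes cast (3,575 − 403 abstaining = 3,172); a majority of 3172 is 1587, so 1,587 needed; 1,587 in favor. Satisfied.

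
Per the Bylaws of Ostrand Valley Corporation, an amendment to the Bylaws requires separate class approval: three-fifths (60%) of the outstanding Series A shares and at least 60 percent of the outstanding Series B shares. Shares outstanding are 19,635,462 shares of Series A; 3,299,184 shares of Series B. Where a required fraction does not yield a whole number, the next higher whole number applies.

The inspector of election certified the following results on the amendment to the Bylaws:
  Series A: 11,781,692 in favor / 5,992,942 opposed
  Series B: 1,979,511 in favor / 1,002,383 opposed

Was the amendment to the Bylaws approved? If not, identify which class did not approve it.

Approved — every class gave the required vote.

Series A: 3/5 of 19635462 = 11781277.20, rounded up to 11781278; 11,781,278 required, 11,781,692 in favor — approved.
Series B: 3/5 of 3299184 = 1979510.40, rounded up to 1979511; 1,979,511 required, 1,979,511 in favor — approved.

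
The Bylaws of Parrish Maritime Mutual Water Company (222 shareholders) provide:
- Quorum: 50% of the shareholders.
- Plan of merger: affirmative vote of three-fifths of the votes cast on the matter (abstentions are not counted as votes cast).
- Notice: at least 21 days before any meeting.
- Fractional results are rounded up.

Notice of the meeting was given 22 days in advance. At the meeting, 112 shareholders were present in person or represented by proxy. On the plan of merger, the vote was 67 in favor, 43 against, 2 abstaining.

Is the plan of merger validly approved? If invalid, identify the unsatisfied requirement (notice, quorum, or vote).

Valid — all requirements satisfied.

Notice: 22 days given; 21 required. Satisfied.
Quorum: 50% of 222 = 111; 112 present. Satisfied.
Vote: requires three-fifths of the votes cast (112 − 2 abstaining = 110); 3/5 of 110 = 66, so 66 needed; 67 in favor. Satisfied.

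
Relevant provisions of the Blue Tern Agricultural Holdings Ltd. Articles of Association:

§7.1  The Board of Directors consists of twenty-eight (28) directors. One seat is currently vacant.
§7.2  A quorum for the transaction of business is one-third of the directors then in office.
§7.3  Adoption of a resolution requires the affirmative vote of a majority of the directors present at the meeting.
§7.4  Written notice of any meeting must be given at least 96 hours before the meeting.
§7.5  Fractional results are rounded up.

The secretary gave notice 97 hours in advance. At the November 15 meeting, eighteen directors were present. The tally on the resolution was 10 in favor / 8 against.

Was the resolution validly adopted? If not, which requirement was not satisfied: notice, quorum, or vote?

Valid — all requirements satisfied.

Notice: 97 hours given; 96 required (97 ≥ 96). Satisfied.
Quorum: 18 present; quorum is 9. Satisfied.
Vote: the resolution requires a majority of the directors present (18). A majority of 18 is 10, so 10 affirmative votes are needed; 10 voted in favor. Satisfied.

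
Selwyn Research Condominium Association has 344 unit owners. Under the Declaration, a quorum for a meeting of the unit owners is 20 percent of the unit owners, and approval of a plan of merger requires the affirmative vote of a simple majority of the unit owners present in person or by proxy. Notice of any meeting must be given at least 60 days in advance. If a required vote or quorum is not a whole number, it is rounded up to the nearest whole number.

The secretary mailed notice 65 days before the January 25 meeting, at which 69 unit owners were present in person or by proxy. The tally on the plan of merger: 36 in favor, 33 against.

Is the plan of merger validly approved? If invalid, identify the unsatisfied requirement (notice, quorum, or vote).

Valid — all requirements satisfied.

Notice: 65 days given; 60 required. Satisfied.
Quorum: 20% of 344 = 68.80, rounded up to 69; 69 present. Satisfied.
Vote: requires a majority of those present (69); a majority of 69 is 35, so 35 needed; 36 in favor. Satisfied.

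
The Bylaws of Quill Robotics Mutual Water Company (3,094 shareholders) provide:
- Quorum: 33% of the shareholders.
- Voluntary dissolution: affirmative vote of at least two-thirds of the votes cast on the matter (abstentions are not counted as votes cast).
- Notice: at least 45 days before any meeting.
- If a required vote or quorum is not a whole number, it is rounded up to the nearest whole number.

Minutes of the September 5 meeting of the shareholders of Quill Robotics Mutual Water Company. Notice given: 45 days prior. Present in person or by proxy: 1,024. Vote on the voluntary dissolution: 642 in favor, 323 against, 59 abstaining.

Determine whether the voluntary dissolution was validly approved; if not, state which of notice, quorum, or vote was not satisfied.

Notice: 45 days given; 45 required. Satisfied.
Quorum: 33% of 3,094 = 1,021.02, rounded up to 1,022; 1,024 present. Satisfied.
Vote: requires two-thirds of the votes cast (1,024 − 59 abstaining = 965); 2/3 of 965 = 643.33, rounded up to 644, so 644 needed; 642 in favor. Not satisfied.

Invalid — vote requirement not satisfied.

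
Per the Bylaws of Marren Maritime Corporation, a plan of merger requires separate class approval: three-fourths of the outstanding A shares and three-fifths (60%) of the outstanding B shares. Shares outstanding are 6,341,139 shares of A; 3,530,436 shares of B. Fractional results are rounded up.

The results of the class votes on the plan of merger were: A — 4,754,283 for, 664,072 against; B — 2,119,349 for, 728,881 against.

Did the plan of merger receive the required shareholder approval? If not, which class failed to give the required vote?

A: 3/4 of 6341139 = 4755854.25, rounded up to 4755855; 4,755,855 required, 4,754,283 in favor — not approved.
B: 3/5 of 3530436 = 2118261.60, rounded up to 2118262; 2,118,262 required, 2,119,349 in favor — approved.

Not approved — the A shares did not give the required vote.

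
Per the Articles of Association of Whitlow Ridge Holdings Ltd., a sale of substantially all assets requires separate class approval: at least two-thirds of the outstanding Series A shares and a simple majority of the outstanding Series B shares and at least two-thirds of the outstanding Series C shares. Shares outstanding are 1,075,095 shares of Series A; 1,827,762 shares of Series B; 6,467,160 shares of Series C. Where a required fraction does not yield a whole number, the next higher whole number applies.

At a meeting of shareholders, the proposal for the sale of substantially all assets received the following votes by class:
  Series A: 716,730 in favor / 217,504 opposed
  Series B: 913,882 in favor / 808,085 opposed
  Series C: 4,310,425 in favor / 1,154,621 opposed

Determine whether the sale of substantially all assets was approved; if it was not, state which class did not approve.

Not approved — the Series C shares did not give the required vote.

Series A: 2/3 of 1075095 = 716730; 716,730 required, 716,730 in favor — approved.
Series B: a majority of 1827762 is 913882; 913,882 required, 913,882 in favor — approved.
Series C: 2/3 of 6467160 = 4311440; 4,311,440 required, 4,310,425 in favor — not approved.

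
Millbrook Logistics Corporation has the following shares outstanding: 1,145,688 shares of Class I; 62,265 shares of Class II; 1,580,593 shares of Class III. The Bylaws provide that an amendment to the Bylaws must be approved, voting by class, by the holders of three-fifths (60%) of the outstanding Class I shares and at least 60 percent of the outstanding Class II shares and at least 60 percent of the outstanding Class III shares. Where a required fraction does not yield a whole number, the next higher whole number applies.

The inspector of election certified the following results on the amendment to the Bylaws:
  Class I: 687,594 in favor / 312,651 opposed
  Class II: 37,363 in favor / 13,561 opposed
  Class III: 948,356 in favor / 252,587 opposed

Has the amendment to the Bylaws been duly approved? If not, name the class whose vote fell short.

Approved — every class gave the required vote.

Class I: 3/5 of 1145688 = 687412.80, rounded up to 687413; 687,413 required, 687,594 in favor — approved.
Class II: 3/5 of 62265 = 37359; 37,359 required, 37,363 in favor — approved.
Class III: 3/5 of 1580593 = 948355.80, rounded up to 948356; 948,356 required, 948,356 in favor — approved.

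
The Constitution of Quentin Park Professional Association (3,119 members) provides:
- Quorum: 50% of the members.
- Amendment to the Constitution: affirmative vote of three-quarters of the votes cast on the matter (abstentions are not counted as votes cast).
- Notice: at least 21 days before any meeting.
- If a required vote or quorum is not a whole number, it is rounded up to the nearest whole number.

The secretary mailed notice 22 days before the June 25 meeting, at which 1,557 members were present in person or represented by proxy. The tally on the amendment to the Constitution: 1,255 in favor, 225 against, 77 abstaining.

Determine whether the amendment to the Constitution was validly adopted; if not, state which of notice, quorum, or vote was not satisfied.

Invalid — quorum requirement not satisfied.

Notice: 22 days given; 21 required. Satisfied.
Quorum: 50% of 3,119 = 1,559.50, rounded up to 1,560; 1,557 present. Not satisfied.
Vote: requires three-fourths of the votes cast (1,557 − 77 abstaining = 1,480); 3/4 of 1480 = 1110, so 1,110 needed; 1,255 in favor. Satisfied.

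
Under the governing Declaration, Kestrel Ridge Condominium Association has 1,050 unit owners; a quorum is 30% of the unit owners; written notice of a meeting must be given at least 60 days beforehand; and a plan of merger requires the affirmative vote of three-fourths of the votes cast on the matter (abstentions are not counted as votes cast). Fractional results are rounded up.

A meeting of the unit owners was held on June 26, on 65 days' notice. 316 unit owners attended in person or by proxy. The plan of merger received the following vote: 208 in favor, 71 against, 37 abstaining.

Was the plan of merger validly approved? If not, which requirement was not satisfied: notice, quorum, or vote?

Invalid — vote requirement not satisfied.

Notice: 65 days given; 60 required. Satisfied.
Quorum: 30% of 1,050 = 315; 316 present. Satisfied.
Vote: requires three-fourths of the votes cast (316 − 37 abstaining = 279); 3/4 of 279 = 209.25, rounded up to 210, so 210 needed; 208 in favor. Not satisfied.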